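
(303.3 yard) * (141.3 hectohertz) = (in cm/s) 3.919e+08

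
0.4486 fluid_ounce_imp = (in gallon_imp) 0.002804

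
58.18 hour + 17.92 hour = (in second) 2.74e+05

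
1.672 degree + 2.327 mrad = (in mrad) 31.51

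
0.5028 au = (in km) 7.522e+07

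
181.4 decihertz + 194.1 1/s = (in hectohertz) 2.122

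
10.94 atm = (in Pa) 1.108e+06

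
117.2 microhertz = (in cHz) 0.01172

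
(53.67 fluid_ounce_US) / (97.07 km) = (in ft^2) 1.76e-07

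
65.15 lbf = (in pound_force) 65.15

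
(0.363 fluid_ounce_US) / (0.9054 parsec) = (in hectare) 3.843e-26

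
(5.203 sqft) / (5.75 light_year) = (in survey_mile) 5.521e-21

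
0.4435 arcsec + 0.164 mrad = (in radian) 0.0001662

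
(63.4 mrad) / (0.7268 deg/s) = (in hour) 0.001388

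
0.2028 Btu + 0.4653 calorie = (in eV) 1.348e+21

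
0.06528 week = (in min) 658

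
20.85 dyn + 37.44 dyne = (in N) 0.0005829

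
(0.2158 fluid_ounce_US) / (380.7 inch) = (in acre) 1.631e-10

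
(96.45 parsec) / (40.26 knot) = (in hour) 3.992e+13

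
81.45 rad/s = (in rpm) 777.8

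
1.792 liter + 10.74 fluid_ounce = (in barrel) 0.01327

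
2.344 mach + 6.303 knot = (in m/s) 801.4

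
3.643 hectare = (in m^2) 3.643e+04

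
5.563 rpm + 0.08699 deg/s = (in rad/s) 0.5841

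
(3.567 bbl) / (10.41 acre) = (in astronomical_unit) 8.999e-17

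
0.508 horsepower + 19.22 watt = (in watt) 398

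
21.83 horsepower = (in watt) 1.628e+04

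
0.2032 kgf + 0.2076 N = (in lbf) 0.4946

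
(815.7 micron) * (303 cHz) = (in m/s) 0.002472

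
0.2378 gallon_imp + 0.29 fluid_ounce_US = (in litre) 1.09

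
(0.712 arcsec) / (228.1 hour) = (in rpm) 4.014e-11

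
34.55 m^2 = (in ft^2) 371.9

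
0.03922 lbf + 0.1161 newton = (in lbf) 0.06532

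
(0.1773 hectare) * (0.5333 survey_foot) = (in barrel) 1813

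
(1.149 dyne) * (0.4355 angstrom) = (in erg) 5.004e-09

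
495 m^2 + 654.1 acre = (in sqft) 2.85e+07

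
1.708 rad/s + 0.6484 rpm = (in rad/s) 1.776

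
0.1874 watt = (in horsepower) 0.0002513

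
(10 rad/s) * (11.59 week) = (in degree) 4.016e+09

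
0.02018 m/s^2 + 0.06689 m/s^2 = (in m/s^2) 0.08707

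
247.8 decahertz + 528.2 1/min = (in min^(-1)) 1.492e+05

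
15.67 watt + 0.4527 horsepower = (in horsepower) 0.4737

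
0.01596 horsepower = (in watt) 11.9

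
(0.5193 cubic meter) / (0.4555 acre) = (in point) 0.7986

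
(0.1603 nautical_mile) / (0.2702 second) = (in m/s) 1099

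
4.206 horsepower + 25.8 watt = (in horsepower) 4.241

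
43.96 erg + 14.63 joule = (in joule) 14.63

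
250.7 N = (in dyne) 2.507e+07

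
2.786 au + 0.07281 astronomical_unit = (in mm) 4.277e+14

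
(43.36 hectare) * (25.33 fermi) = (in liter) 1.098e-05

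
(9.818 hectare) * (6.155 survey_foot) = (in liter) 1.842e+08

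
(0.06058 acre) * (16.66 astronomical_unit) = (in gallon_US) 1.614e+17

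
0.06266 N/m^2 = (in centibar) 6.266e-05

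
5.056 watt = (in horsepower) 0.00678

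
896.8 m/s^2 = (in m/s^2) 896.8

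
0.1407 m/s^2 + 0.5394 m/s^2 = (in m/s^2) 0.6801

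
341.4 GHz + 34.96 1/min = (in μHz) 3.414e+17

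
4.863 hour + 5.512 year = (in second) 1.738e+08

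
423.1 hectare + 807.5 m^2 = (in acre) 1046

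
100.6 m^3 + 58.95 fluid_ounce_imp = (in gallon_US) 2.658e+04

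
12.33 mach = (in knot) 8161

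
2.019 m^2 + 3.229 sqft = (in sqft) 24.96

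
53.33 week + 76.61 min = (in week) 53.34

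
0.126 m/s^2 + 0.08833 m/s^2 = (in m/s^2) 0.2143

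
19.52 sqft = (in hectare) 0.0001813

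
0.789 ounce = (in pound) 0.04931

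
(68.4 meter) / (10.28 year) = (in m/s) 2.11e-07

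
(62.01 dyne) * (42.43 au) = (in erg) 3.936e+16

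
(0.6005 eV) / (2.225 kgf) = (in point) 1.25e-17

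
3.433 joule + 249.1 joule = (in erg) 2.525e+09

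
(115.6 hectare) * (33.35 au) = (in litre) 5.767e+21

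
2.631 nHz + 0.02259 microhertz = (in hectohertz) 2.522e-10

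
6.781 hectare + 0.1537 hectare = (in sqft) 7.464e+05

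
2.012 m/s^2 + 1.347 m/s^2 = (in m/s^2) 3.359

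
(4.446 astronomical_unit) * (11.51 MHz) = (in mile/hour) 1.712e+19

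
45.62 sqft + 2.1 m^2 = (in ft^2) 68.22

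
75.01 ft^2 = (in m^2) 6.969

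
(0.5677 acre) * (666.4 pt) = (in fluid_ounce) 1.826e+07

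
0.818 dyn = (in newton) 8.18e-06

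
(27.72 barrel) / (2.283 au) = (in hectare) 1.29e-15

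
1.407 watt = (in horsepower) 0.001887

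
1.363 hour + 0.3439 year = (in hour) 3014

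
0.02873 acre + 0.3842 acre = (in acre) 0.4129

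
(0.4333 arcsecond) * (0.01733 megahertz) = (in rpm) 0.3476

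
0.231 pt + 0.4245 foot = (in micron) 1.295e+05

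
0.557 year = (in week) 29.04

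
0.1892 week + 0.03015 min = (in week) 0.1892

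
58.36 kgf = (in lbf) 128.7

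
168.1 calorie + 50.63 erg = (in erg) 7.033e+09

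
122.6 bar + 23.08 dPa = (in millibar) 1.226e+05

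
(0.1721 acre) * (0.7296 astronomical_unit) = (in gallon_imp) 1.672e+16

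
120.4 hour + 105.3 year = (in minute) 5.535e+07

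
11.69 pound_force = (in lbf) 11.69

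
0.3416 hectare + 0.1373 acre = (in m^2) 3972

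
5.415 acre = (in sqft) 2.359e+05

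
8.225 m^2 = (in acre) 0.002032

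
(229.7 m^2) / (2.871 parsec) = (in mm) 2.593e-12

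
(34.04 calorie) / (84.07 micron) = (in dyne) 1.694e+11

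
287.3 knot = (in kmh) 532.1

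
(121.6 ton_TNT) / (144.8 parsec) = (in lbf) 2.56e-08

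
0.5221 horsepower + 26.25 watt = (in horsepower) 0.5573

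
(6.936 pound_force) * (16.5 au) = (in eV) 4.753e+32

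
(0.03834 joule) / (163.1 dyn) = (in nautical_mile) 0.01269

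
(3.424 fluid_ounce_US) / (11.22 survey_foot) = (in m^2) 2.961e-05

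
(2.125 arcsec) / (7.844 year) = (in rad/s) 4.165e-14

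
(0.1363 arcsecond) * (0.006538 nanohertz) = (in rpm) 4.126e-17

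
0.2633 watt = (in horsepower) 0.0003531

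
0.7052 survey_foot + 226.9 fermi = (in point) 609.3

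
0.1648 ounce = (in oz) 0.1648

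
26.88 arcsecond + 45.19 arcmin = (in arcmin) 45.64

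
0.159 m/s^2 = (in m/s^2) 0.159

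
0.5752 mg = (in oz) 2.029e-05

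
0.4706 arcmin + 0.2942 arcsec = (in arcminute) 0.4755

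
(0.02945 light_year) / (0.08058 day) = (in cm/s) 4.002e+12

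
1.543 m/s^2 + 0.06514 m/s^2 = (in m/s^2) 1.608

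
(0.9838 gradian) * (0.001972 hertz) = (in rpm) 0.000291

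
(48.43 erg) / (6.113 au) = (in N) 5.296e-18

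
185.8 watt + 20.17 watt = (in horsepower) 0.2762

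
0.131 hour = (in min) 7.86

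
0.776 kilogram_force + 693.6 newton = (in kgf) 71.5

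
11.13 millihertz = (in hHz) 0.0001113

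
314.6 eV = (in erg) 5.04e-10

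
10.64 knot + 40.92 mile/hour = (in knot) 46.2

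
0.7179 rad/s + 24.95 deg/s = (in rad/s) 1.153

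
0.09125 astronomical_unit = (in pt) 3.87e+13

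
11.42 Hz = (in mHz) 1.142e+04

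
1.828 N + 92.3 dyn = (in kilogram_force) 0.1865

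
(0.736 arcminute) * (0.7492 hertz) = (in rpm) 0.001532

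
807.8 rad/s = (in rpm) 7714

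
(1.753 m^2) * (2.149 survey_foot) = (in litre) 1148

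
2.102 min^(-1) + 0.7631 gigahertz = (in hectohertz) 7.631e+06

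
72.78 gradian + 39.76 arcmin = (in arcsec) 2.382e+05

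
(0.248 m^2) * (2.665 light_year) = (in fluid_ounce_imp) 2.201e+20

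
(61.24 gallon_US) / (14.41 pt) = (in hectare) 0.00456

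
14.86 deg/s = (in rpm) 2.477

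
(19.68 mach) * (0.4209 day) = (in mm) 2.437e+11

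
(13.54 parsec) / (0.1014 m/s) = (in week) 6.813e+12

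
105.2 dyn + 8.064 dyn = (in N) 0.001133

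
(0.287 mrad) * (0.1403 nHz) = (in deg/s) 2.307e-12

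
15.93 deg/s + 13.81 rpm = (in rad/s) 1.724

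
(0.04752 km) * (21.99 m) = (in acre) 0.2582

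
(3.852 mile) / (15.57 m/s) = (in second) 398.1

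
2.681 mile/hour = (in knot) 2.33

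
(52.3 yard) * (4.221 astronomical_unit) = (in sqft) 3.25e+14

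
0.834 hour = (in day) 0.03475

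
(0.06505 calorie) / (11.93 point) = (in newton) 64.67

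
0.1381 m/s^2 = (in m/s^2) 0.1381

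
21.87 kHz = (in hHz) 218.7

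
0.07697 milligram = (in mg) 0.07697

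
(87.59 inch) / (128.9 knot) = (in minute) 0.0005592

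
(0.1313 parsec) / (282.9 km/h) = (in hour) 1.432e+10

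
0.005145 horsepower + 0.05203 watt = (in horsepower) 0.005215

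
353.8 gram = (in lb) 0.78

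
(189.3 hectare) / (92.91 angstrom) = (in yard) 2.228e+14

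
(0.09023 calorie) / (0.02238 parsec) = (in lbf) 1.229e-16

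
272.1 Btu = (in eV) 1.792e+24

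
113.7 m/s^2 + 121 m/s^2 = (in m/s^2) 234.7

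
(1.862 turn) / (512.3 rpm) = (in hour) 6.058e-05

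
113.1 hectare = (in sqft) 1.217e+07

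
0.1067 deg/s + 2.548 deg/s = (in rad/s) 0.04633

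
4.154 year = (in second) 1.31e+08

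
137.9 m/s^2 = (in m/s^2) 137.9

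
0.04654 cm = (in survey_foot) 0.001527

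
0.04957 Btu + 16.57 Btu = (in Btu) 16.62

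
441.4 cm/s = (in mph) 9.874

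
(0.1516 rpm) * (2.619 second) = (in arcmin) 142.9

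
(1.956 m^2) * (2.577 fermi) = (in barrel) 3.17e-14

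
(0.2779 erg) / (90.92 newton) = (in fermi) 3.057e+05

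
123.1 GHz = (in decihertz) 1.231e+12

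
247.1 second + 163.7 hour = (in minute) 9826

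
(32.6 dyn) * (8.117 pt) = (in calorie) 2.231e-07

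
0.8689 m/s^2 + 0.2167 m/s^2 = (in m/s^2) 1.086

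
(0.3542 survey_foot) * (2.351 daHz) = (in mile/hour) 5.678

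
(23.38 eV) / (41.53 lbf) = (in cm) 2.028e-18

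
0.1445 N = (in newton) 0.1445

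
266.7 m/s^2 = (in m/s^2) 266.7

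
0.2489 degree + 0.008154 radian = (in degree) 0.7161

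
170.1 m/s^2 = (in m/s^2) 170.1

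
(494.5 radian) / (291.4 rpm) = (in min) 0.2701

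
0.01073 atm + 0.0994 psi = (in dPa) 1.773e+04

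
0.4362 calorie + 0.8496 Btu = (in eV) 5.606e+21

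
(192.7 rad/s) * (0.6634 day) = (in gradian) 7.032e+08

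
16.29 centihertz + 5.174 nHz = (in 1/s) 0.1629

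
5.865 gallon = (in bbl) 0.1396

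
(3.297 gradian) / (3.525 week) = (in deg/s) 1.392e-06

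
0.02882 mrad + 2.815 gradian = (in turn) 0.007042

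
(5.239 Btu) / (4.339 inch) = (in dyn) 5.015e+09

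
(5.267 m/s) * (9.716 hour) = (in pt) 5.222e+08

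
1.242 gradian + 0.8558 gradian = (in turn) 0.005245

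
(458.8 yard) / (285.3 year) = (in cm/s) 4.663e-06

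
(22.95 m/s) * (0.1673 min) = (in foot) 755.8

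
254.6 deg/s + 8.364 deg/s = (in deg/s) 263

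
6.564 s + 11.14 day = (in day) 11.14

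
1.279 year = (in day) 466.8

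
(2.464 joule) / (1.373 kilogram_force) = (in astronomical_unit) 1.223e-12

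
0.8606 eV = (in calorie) 3.295e-20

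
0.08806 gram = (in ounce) 0.003106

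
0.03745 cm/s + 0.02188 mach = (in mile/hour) 16.67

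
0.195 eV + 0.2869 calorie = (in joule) 1.2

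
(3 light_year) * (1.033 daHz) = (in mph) 6.558e+17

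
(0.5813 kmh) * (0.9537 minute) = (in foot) 30.31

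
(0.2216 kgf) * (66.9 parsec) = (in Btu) 4.252e+15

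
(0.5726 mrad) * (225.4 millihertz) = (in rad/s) 0.0001291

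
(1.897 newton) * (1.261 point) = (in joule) 0.0008439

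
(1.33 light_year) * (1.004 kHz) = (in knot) 2.456e+19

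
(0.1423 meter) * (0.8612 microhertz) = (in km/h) 4.412e-07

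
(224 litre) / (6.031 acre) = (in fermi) 9.178e+09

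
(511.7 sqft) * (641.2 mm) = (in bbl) 191.7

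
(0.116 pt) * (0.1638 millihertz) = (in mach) 1.969e-11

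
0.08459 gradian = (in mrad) 1.329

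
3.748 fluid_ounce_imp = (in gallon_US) 0.02813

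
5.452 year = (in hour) 4.776e+04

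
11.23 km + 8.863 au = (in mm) 1.326e+15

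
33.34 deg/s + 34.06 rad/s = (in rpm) 330.8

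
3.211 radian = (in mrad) 3211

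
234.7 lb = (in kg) 106.5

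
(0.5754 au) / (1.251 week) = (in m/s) 1.138e+05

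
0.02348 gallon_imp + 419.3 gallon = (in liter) 1587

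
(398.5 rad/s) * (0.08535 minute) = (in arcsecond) 4.209e+08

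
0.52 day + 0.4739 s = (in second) 4.493e+04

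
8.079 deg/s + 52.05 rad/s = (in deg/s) 2990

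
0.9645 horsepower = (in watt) 719.2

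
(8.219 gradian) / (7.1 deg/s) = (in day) 1.206e-05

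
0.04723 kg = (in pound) 0.1041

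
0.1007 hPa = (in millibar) 0.1007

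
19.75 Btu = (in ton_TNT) 4.98e-06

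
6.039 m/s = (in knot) 11.74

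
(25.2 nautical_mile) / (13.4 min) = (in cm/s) 5805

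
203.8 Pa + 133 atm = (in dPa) 1.348e+08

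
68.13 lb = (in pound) 68.13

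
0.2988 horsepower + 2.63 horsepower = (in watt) 2184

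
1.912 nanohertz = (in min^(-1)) 1.147e-07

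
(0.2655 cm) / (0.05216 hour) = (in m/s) 1.414e-05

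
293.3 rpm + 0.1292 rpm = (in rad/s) 30.73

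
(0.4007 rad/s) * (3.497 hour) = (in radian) 5044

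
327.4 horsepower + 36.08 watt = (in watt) 2.442e+05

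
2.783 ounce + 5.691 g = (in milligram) 8.459e+04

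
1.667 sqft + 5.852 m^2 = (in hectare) 0.0006007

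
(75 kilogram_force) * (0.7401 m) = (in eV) 3.398e+21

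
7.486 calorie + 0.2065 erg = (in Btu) 0.02969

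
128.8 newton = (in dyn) 1.288e+07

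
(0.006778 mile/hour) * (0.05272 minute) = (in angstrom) 9.585e+07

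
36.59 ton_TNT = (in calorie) 3.659e+10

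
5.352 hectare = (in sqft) 5.761e+05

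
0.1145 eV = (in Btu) 1.739e-23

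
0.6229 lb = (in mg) 2.825e+05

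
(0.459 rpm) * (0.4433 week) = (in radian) 1.289e+04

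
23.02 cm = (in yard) 0.2517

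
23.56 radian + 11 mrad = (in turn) 3.751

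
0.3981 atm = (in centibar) 40.34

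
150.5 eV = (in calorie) 5.763e-18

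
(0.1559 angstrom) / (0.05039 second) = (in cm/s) 3.094e-08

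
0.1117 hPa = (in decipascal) 111.7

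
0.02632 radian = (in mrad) 26.32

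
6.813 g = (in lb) 0.01502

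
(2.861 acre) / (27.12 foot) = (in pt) 3.97e+06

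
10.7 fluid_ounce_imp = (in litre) 0.304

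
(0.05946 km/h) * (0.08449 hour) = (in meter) 5.024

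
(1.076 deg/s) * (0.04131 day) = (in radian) 67.03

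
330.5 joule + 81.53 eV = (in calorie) 78.99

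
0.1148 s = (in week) 1.898e-07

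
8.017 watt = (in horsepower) 0.01075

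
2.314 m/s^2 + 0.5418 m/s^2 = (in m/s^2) 2.856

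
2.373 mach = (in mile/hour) 1807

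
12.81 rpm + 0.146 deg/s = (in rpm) 12.83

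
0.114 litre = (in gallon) 0.03012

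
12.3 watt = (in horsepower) 0.01649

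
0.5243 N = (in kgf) 0.05346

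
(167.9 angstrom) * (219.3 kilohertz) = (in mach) 1.081e-05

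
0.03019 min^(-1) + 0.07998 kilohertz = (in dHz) 799.8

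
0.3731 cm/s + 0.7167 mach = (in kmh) 878.5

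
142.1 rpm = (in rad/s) 14.88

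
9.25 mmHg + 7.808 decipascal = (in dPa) 1.234e+04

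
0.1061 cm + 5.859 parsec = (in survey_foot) 5.931e+17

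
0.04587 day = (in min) 66.05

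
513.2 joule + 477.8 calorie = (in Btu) 2.381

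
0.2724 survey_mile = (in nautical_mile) 0.2367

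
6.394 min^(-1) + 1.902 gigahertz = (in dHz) 1.902e+10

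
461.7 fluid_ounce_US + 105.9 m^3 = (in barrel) 666.2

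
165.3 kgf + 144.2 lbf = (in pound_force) 508.6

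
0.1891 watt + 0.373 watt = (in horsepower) 0.0007538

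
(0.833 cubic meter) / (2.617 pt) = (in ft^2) 9712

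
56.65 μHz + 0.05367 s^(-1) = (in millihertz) 53.73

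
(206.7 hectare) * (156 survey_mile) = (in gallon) 1.371e+14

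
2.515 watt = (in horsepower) 0.003373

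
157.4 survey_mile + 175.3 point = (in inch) 9.973e+06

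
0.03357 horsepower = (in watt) 25.03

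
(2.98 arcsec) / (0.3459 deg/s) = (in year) 7.589e-11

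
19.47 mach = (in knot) 1.289e+04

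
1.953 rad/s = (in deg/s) 111.9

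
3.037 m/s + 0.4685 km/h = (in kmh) 11.4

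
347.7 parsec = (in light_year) 1134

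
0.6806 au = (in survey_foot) 3.34e+11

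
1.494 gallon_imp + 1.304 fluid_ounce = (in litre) 6.83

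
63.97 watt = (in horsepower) 0.08579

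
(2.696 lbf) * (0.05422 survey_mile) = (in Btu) 0.9918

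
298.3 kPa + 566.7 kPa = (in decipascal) 8.65e+06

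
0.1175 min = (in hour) 0.001958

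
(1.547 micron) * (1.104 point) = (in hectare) 6.025e-14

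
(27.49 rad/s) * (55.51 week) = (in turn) 1.469e+08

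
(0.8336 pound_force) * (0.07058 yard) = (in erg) 2.393e+06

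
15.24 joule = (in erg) 1.524e+08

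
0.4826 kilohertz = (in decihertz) 4826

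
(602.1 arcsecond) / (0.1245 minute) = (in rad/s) 0.0003908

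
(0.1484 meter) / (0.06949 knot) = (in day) 4.805e-05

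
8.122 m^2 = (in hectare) 0.0008122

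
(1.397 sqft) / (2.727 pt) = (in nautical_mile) 0.07284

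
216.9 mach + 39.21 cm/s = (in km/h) 2.659e+05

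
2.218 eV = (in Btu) 3.368e-22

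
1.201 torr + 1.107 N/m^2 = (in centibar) 0.1612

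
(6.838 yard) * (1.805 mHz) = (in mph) 0.02525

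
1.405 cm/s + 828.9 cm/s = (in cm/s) 830.3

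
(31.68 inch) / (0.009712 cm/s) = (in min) 138.1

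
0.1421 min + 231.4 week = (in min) 2.333e+06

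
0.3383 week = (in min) 3410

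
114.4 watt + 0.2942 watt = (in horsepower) 0.1538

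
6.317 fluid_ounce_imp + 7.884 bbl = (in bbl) 7.885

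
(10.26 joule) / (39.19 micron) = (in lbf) 5.886e+04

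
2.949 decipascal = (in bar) 2.949e-06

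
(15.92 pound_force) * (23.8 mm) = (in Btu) 0.001597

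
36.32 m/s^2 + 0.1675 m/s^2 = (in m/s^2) 36.49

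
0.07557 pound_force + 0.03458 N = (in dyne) 3.707e+04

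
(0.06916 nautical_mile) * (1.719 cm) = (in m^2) 2.202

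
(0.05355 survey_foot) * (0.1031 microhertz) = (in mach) 4.942e-12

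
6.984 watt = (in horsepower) 0.009366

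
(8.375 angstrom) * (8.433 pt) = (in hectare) 2.492e-16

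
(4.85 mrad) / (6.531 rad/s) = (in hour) 2.063e-07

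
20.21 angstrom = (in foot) 6.631e-09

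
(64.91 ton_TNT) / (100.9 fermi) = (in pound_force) 6.051e+23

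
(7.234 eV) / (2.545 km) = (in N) 4.554e-22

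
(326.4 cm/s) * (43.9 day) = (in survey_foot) 4.062e+07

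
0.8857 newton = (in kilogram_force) 0.09032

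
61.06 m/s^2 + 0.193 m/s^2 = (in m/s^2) 61.25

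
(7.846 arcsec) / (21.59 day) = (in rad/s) 2.039e-11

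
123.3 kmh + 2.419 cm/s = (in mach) 0.1007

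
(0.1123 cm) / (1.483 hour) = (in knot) 4.089e-07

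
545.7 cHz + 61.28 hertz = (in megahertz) 6.674e-05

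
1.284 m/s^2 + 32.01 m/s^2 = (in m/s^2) 33.29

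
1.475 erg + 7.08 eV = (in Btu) 1.398e-10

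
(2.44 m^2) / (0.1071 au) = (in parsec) 4.935e-27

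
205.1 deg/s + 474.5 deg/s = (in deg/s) 679.6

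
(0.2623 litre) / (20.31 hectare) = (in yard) 1.412e-09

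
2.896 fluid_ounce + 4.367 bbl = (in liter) 694.4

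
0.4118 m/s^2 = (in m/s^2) 0.4118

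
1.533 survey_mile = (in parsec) 7.995e-14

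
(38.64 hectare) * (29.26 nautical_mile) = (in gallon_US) 5.531e+12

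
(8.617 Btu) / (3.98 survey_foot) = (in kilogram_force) 764.2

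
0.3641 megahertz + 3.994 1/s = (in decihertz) 3.641e+06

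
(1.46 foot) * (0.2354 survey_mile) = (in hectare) 0.01686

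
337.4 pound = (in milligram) 1.53e+08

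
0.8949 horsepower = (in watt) 667.3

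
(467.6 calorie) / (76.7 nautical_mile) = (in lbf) 0.003096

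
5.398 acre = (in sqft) 2.351e+05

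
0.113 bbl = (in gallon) 4.746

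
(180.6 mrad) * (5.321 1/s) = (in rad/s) 0.961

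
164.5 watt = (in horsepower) 0.2206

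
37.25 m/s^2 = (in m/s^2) 37.25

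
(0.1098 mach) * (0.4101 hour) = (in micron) 5.52e+10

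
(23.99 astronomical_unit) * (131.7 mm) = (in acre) 1.168e+08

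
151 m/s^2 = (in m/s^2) 151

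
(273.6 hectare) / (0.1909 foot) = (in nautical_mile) 2.539e+04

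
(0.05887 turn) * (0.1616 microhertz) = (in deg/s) 3.425e-06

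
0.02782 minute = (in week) 2.76e-06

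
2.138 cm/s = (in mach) 6.279e-05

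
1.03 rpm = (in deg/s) 6.18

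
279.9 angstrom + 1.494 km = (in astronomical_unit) 9.987e-09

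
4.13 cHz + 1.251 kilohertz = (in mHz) 1.251e+06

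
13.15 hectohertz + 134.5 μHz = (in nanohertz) 1.315e+12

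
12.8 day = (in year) 0.03507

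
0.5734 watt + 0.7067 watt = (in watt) 1.28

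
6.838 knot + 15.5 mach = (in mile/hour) 1.181e+04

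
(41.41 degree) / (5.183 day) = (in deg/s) 9.247e-05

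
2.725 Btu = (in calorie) 687.1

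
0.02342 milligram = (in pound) 5.163e-08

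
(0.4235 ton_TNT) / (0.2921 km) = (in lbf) 1.364e+06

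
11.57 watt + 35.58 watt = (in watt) 47.15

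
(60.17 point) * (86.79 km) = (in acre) 0.4552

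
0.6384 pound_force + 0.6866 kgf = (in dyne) 9.573e+05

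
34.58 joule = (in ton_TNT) 8.265e-09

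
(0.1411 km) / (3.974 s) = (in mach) 0.1043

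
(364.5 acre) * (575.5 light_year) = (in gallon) 2.122e+27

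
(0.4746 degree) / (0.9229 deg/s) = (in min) 0.008571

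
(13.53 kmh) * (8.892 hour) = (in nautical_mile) 64.96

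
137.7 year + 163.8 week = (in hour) 1.234e+06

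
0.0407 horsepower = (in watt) 30.35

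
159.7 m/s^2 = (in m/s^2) 159.7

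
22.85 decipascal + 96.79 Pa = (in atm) 0.0009778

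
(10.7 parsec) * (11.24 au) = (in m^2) 5.552e+29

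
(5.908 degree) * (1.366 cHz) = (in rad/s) 0.001409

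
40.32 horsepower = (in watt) 3.007e+04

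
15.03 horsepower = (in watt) 1.121e+04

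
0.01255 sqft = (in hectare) 1.166e-07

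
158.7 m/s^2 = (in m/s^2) 158.7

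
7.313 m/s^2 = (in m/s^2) 7.313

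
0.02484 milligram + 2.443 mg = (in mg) 2.468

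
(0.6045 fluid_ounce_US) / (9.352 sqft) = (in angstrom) 2.058e+05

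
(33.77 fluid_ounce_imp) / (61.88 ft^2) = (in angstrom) 1.669e+06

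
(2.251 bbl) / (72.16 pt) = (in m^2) 14.06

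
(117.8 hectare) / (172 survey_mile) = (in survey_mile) 0.002644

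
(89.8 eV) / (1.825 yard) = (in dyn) 8.622e-13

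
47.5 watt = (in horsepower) 0.0637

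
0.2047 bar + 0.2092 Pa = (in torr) 153.5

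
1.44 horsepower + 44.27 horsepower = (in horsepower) 45.71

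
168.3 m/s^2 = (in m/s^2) 168.3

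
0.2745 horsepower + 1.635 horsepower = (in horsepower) 1.909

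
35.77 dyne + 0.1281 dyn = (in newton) 0.000359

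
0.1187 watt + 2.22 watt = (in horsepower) 0.003136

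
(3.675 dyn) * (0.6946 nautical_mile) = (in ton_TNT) 1.13e-11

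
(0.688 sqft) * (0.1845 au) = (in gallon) 4.66e+11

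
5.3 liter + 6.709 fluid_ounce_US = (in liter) 5.498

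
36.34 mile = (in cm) 5.848e+06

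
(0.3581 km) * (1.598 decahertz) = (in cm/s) 5.722e+05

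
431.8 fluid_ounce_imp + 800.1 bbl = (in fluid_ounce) 4.302e+06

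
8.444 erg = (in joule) 8.444e-07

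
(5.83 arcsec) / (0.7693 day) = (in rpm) 4.061e-09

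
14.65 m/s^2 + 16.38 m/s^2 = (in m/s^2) 31.03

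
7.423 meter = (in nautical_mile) 0.004008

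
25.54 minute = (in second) 1532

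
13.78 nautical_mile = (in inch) 1.005e+06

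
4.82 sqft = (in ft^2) 4.82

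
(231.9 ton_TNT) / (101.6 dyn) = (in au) 6384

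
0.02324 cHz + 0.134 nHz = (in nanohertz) 2.324e+05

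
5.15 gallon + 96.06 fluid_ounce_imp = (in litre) 22.22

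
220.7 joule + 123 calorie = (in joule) 735.3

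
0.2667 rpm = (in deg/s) 1.6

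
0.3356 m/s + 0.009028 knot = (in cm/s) 34.02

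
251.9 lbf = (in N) 1121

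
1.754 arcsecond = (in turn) 1.353e-06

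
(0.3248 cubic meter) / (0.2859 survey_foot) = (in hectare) 0.0003727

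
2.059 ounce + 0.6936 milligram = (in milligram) 5.837e+04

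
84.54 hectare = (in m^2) 8.454e+05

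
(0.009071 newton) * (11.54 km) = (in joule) 104.7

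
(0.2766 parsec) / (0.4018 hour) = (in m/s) 5.901e+12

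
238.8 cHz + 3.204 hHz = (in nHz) 3.228e+11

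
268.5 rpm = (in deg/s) 1611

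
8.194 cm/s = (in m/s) 0.08194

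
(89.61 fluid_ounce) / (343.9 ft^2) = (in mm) 0.08295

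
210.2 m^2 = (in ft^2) 2263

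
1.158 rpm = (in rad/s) 0.1213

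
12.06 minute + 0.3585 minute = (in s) 745.1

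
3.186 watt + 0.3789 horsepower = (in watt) 285.7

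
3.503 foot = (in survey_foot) 3.503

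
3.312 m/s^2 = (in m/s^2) 3.312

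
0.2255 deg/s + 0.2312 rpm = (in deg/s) 1.613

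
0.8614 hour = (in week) 0.005127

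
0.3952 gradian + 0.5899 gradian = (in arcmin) 53.2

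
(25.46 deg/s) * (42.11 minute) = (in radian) 1123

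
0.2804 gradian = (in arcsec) 908.5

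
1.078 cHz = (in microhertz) 1.078e+04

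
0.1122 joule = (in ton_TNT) 2.682e-11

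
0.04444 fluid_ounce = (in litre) 0.001314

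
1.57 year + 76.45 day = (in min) 9.353e+05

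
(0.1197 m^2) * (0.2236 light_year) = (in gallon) 6.689e+16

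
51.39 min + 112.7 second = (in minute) 53.27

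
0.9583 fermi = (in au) 6.406e-27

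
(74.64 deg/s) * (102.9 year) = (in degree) 2.422e+11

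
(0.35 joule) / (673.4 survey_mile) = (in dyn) 0.0323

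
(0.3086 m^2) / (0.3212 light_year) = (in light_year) 1.073e-32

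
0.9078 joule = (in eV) 5.666e+18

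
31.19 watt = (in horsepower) 0.04183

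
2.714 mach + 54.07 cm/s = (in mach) 2.716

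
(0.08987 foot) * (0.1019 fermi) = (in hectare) 2.791e-22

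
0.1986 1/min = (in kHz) 3.31e-06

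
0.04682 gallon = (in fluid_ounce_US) 5.993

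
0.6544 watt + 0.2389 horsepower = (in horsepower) 0.2398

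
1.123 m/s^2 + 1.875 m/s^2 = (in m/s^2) 2.998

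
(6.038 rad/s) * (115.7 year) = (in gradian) 1.403e+12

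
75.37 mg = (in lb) 0.0001662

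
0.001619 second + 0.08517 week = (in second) 5.151e+04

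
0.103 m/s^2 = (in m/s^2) 0.103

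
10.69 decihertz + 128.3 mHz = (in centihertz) 119.7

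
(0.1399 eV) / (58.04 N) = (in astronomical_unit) 2.582e-33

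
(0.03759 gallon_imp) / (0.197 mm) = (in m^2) 0.8674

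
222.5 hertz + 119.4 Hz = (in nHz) 3.419e+11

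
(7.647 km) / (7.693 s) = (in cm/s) 9.94e+04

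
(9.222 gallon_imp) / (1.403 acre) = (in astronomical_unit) 4.936e-17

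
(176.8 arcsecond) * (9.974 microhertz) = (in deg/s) 4.898e-07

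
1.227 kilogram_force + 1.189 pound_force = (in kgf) 1.766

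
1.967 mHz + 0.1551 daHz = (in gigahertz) 1.553e-09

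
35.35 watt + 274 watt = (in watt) 309.4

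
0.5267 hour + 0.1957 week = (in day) 1.392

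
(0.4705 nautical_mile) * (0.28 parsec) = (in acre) 1.86e+15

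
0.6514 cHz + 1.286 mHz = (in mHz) 7.8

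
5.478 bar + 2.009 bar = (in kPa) 748.7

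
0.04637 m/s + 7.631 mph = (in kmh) 12.45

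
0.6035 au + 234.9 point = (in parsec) 2.926e-06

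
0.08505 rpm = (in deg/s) 0.5103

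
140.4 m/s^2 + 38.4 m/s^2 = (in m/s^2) 178.8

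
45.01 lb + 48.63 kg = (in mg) 6.905e+07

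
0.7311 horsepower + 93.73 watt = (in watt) 638.9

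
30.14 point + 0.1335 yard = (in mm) 132.7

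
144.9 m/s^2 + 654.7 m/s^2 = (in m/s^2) 799.6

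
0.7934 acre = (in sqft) 3.456e+04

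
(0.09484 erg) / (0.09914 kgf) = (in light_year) 1.031e-24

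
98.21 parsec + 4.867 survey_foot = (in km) 3.03e+15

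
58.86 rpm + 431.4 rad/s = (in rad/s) 437.6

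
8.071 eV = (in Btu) 1.226e-21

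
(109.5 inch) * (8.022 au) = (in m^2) 3.338e+12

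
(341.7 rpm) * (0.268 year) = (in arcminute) 1.04e+12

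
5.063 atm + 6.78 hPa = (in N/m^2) 5.137e+05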